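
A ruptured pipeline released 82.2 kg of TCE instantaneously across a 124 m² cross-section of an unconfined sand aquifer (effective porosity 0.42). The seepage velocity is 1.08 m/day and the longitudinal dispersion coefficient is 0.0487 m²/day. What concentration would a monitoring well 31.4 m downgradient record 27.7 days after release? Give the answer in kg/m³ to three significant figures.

For an instantaneous plane source, C(x,t) = M/(n_e·A·√(4πDt)) · exp(−(x−vt)²/(4Dt)), with n_e·A the pore (flow) area.
Plume center vt = 1.08 × 27.7 = 29.916 m, so the well at 31.4 m is 1.484 m downgradient of the peak.
√(4πDt) = 4.117 m, giving peak height M/(n_e·A·√(4πDt)) = 82.2/(0.42 × 124 × 4.117) = 0.3834 kg/m³.
(x−vt)²/(4Dt) = (1.484)²/(4 × 0.0487 × 27.7) = 0.4081; exp(−0.4081) = 0.6649.
C = 0.3834 × 0.6649 = 0.255 kg/m³.

0.255 kg/m³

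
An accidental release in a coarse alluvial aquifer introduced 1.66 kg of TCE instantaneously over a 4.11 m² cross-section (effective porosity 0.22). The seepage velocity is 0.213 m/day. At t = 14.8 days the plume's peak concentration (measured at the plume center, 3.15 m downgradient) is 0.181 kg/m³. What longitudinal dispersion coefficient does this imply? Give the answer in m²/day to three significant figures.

At the plume center C_max = M/(n_e·A·√(4πDt)), so D = M²/(4πt·(n_e·A·C_max)²).
n_e·A·C_max = 0.22 × 4.11 × 0.181 = 0.1637 kg/m.
D = 1.66²/(4π × 14.8 × 0.1637²) = 0.553 m²/day.

0.553 m²/day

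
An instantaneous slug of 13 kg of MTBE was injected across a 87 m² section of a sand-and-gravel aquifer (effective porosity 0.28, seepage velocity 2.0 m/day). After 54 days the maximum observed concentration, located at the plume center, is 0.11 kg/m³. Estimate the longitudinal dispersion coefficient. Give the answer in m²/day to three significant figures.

At the plume center C_max = M/(n_e·A·√(4πDt)), so D = M²/(4πt·(n_e·A·C_max)²).
n_e·A·C_max = 0.28 × 87 × 0.11 = 2.680 kg/m.
D = 13²/(4π × 54 × 2.680²) = 0.0347 m²/day.

0.0347 m²/day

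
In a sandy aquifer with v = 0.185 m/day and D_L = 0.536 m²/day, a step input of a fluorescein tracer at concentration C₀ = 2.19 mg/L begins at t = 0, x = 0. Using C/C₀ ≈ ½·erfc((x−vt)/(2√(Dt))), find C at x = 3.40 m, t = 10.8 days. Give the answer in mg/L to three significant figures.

0.745 mg/L

For a continuous step input, C/C₀ ≈ ½·erfc((x−vt)/(2√(Dt))).
vt = 0.185 × 10.8 = 1.998 m and 2√(Dt) = 2√(0.536 × 10.8) = 4.812 m.
Argument (x−vt)/(2√(Dt)) = (3.40 − 1.998)/4.812 = 0.2914; ½·erfc(0.2914) = 0.3401.
C = 2.19 × 0.3401 = 0.745 mg/L.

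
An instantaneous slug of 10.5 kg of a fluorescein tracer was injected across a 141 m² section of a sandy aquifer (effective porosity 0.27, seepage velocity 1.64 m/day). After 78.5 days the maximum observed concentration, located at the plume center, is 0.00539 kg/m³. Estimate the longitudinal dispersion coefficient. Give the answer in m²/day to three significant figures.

At the plume center C_max = M/(n_e·A·√(4πDt)), so D = M²/(4πt·(n_e·A·C_max)²).
n_e·A·C_max = 0.27 × 141 × 0.00539 = 0.2052 kg/m.
D = 10.5²/(4π × 78.5 × 0.2052²) = 2.65 m²/day.

2.65 m²/day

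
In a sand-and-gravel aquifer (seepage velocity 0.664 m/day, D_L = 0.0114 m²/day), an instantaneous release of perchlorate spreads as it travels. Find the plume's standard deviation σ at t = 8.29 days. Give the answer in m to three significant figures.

Dispersive spreading gives a Gaussian with σ² = 2Dt; advection only shifts the center.
σ = √(2 × 0.0114 × 8.29) = 0.435 m.

0.435 m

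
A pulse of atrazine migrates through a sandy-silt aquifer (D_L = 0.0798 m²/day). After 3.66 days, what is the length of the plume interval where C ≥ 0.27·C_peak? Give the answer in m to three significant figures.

2.47 m

The plume is Gaussian with σ = √(2Dt) = √(2 × 0.0798 × 3.66) = 0.7643 m.
C/C_peak = exp(−Δx²/(2σ²)) = 0.27 ⇒ Δx = σ·√(−2 ln 0.27) = 0.7643 × 1.618 = 1.237 m.
Width = 2Δx = 2.47 m.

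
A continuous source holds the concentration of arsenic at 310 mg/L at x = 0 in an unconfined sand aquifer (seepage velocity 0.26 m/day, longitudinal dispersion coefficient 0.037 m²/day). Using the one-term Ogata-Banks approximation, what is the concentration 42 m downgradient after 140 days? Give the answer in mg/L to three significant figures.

12.7 mg/L

For a continuous step input, C/C₀ ≈ ½·erfc((x−vt)/(2√(Dt))).
vt = 0.26 × 140 = 36.4 m and 2√(Dt) = 2√(0.037 × 140) = 4.552 m.
Argument (x−vt)/(2√(Dt)) = (42 − 36.4)/4.552 = 1.230; ½·erfc(1.230) = 0.04097.
C = 310 × 0.04097 = 12.7 mg/L.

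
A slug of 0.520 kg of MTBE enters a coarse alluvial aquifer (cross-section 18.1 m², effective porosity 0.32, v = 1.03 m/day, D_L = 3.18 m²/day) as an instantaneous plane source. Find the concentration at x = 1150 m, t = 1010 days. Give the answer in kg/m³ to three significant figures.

0.000175 kg/m³

For an instantaneous plane source, C(x,t) = M/(n_e·A·√(4πDt)) · exp(−(x−vt)²/(4Dt)), with n_e·A the pore (flow) area.
Plume center vt = 1.03 × 1010 = 1040.3 m, so the well at 1150 m is 109.7 m downgradient of the peak.
√(4πDt) = 200.9 m, giving peak height M/(n_e·A·√(4πDt)) = 0.520/(0.32 × 18.1 × 200.9) = 0.0004469 kg/m³.
(x−vt)²/(4Dt) = (109.7)²/(4 × 3.18 × 1010) = 0.9367; exp(−0.9367) = 0.3919.
C = 0.0004469 × 0.3919 = 0.000175 kg/m³.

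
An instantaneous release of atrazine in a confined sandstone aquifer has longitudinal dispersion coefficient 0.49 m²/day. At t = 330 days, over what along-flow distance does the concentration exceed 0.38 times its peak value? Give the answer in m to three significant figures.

The plume is Gaussian with σ = √(2Dt) = √(2 × 0.49 × 330) = 17.98 m.
C/C_peak = exp(−Δx²/(2σ²)) = 0.38 ⇒ Δx = σ·√(−2 ln 0.38) = 17.98 × 1.391 = 25.01 m.
Width = 2Δx = 50.0 m.

50.0 m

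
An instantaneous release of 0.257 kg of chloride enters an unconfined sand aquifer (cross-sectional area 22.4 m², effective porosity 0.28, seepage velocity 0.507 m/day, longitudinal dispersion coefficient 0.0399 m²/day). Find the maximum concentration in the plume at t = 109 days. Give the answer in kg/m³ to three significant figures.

0.00554 kg/m³

The peak of an instantaneous 1D plume sits at x = vt; there the Gaussian factor is 1 and C_max = M/(n_e·A·√(4πDt)), where n_e·A is the pore area the mass is dissolved in.
√(4πDt) = √(4π × 0.0399 × 109) = 7.393 m, so C_max = 0.257/(0.28 × 22.4 × 7.393) = 0.00554 kg/m³.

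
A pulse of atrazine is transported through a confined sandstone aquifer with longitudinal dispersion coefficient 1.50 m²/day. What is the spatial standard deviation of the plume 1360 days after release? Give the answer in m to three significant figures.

63.9 m

Dispersive spreading gives a Gaussian with σ² = 2Dt; advection only shifts the center.
σ = √(2 × 1.50 × 1360) = 63.9 m.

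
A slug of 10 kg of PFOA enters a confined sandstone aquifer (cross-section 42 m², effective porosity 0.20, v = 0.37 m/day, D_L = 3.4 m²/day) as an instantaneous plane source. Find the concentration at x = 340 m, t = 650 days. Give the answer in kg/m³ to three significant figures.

For an instantaneous plane source, C(x,t) = M/(n_e·A·√(4πDt)) · exp(−(x−vt)²/(4Dt)), with n_e·A the pore (flow) area.
Plume center vt = 0.37 × 650 = 240.5 m, so the well at 340 m is 99.5 m downgradient of the peak.
√(4πDt) = 166.6 m, giving peak height M/(n_e·A·√(4πDt)) = 10/(0.20 × 42 × 166.6) = 0.007146 kg/m³.
(x−vt)²/(4Dt) = (99.5)²/(4 × 3.4 × 650) = 1.120; exp(−1.120) = 0.3263.
C = 0.007146 × 0.3263 = 0.00233 kg/m³.

0.00233 kg/m³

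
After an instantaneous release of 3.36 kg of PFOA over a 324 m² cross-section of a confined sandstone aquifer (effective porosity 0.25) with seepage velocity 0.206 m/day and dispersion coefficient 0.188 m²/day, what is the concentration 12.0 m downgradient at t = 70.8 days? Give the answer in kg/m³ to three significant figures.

For an instantaneous plane source, C(x,t) = M/(n_e·A·√(4πDt)) · exp(−(x−vt)²/(4Dt)), with n_e·A the pore (flow) area.
Plume center vt = 0.206 × 70.8 = 14.5848 m, so the well at 12.0 m is 2.5848 m upgradient of the peak.
√(4πDt) = 12.93 m, giving peak height M/(n_e·A·√(4πDt)) = 3.36/(0.25 × 324 × 12.93) = 0.003208 kg/m³.
(x−vt)²/(4Dt) = (-2.5848)²/(4 × 0.188 × 70.8) = 0.1255; exp(−0.1255) = 0.8821.
C = 0.003208 × 0.8821 = 0.00283 kg/m³.

0.00283 kg/m³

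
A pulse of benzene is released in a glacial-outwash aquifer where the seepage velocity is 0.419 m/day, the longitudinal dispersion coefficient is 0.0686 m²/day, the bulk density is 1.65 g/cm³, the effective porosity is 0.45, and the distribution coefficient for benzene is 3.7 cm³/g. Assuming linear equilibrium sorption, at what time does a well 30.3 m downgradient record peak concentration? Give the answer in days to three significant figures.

1050 days

Retardation factor R = 1 + ρ_b·K_d/n = 1 + 1.65 × 3.7/0.45 = 14.57.
Sorption retards both mechanisms: v_R = v/R = 0.02876 m/day, D_R = D/R = 0.004708 m²/day.
Peak time from v_R²t² + 2D_R t − x² = 0: t = (√(D_R² + v_R²x²) − D_R)/v_R².
√(D_R² + v_R²x²) = √(0.004708² + 0.02876² × 30.3²) = 0.8714; v_R² = 0.0008271.
t = (0.8714 − 0.004708)/0.0008271 = 1050 days.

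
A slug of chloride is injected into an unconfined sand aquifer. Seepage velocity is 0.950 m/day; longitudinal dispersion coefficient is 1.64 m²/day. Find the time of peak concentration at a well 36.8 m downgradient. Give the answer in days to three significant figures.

37.0 days

For the 1D instantaneous-source solution, setting ∂C/∂t = 0 at fixed x gives v²t² + 2Dt − x² = 0, so t = (√(D² + v²x²) − D)/v².
√(D² + v²x²) = √(1.64² + 0.950² × 36.8²) = 35.00; v² = 0.9025.
t = (35.00 − 1.64)/0.9025 = 37.0 days (vs. the pure-advection estimate x/v = 38.7 d).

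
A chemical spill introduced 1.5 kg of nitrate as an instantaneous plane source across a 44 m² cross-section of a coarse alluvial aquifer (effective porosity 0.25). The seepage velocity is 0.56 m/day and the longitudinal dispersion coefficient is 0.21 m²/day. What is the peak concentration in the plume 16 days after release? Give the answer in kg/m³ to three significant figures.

The peak of an instantaneous 1D plume sits at x = vt; there the Gaussian factor is 1 and C_max = M/(n_e·A·√(4πDt)), where n_e·A is the pore area the mass is dissolved in.
√(4πDt) = √(4π × 0.21 × 16) = 6.498 m, so C_max = 1.5/(0.25 × 44 × 6.498) = 0.0210 kg/m³.

0.0210 kg/m³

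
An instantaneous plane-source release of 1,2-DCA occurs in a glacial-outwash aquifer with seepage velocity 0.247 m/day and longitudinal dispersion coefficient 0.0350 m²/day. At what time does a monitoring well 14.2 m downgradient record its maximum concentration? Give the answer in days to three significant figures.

For the 1D instantaneous-source solution, setting ∂C/∂t = 0 at fixed x gives v²t² + 2Dt − x² = 0, so t = (√(D² + v²x²) − D)/v².
√(D² + v²x²) = √(0.0350² + 0.247² × 14.2²) = 3.508; v² = 0.061009.
t = (3.508 − 0.0350)/0.061009 = 56.9 days (vs. the pure-advection estimate x/v = 57.5 d).

56.9 days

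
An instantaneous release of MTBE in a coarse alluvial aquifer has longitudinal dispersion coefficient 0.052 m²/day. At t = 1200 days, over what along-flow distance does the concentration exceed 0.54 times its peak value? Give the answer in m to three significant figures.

The plume is Gaussian with σ = √(2Dt) = √(2 × 0.052 × 1200) = 11.17 m.
C/C_peak = exp(−Δx²/(2σ²)) = 0.54 ⇒ Δx = σ·√(−2 ln 0.54) = 11.17 × 1.110 = 12.40 m.
Width = 2Δx = 24.8 m.

24.8 m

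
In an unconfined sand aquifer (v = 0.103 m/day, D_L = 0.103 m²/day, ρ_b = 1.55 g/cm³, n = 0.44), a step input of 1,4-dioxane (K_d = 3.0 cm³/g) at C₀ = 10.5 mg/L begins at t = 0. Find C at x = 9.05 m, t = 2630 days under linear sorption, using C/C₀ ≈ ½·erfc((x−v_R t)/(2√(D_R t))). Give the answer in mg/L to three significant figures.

10.3 mg/L

Retardation factor R = 1 + ρ_b·K_d/n = 1 + 1.55 × 3.0/0.44 = 11.57.
Sorption retards both mechanisms: v_R = v/R = 0.008902 m/day, D_R = D/R = 0.008902 m²/day.
v_R·t = 0.008902 × 2630 = 23.41226 m; 2√(D_R t) = 9.677 m; argument = (9.05 − 23.41226)/9.677 = -1.484.
C = C₀ × ½·erfc(-1.484) = 10.5 × 0.9821 = 10.3 mg/L.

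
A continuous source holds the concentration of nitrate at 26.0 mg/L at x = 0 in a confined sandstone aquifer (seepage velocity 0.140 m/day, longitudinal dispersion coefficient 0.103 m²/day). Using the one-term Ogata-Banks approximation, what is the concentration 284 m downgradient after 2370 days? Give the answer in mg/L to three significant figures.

For a continuous step input, C/C₀ ≈ ½·erfc((x−vt)/(2√(Dt))).
vt = 0.140 × 2370 = 331.8 m and 2√(Dt) = 2√(0.103 × 2370) = 31.25 m.
Argument (x−vt)/(2√(Dt)) = (284 − 331.8)/31.25 = -1.530; ½·erfc(-1.530) = 0.9848.
C = 26.0 × 0.9848 = 25.6 mg/L.

25.6 mg/L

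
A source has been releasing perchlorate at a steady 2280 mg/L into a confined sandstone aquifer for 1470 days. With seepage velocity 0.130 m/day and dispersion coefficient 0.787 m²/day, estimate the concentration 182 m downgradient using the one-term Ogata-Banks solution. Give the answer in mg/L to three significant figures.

For a continuous step input, C/C₀ ≈ ½·erfc((x−vt)/(2√(Dt))).
vt = 0.130 × 1470 = 191.1 m and 2√(Dt) = 2√(0.787 × 1470) = 68.03 m.
Argument (x−vt)/(2√(Dt)) = (182 − 191.1)/68.03 = -0.1338; ½·erfc(-0.1338) = 0.5750.
C = 2280 × 0.5750 = 1310 mg/L.

1310 mg/L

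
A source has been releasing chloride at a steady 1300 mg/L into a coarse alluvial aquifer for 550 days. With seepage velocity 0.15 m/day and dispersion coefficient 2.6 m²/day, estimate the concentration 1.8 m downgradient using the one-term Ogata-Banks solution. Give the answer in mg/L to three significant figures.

For a continuous step input, C/C₀ ≈ ½·erfc((x−vt)/(2√(Dt))).
vt = 0.15 × 550 = 82.5 m and 2√(Dt) = 2√(2.6 × 550) = 75.63 m.
Argument (x−vt)/(2√(Dt)) = (1.8 − 82.5)/75.63 = -1.067; ½·erfc(-1.067) = 0.9343.
C = 1300 × 0.9343 = 1210 mg/L.

1210 mg/L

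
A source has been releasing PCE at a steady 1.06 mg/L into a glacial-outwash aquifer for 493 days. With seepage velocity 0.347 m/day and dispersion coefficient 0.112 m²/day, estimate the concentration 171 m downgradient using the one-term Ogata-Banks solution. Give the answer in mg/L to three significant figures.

For a continuous step input, C/C₀ ≈ ½·erfc((x−vt)/(2√(Dt))).
vt = 0.347 × 493 = 171.071 m and 2√(Dt) = 2√(0.112 × 493) = 14.86 m.
Argument (x−vt)/(2√(Dt)) = (171 − 171.071)/14.86 = -0.004778; ½·erfc(-0.004778) = 0.5027.
C = 1.06 × 0.5027 = 0.533 mg/L.

0.533 mg/L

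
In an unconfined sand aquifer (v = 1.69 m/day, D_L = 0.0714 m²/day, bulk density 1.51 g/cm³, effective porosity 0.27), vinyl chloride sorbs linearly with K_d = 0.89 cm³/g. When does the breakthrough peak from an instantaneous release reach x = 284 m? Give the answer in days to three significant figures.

Retardation factor R = 1 + ρ_b·K_d/n = 1 + 1.51 × 0.89/0.27 = 5.977.
Sorption retards both mechanisms: v_R = v/R = 0.2828 m/day, D_R = D/R = 0.01195 m²/day.
Peak time from v_R²t² + 2D_R t − x² = 0: t = (√(D_R² + v_R²x²) − D_R)/v_R².
√(D_R² + v_R²x²) = √(0.01195² + 0.2828² × 284²) = 80.32; v_R² = 0.07998.
t = (80.32 − 0.01195)/0.07998 = 1000 days.

1000 days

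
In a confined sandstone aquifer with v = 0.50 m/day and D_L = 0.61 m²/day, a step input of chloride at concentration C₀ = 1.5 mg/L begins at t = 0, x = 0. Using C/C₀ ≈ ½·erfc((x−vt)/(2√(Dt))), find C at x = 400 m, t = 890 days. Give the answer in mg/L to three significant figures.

1.37 mg/L

For a continuous step input, C/C₀ ≈ ½·erfc((x−vt)/(2√(Dt))).
vt = 0.50 × 890 = 445 m and 2√(Dt) = 2√(0.61 × 890) = 46.60 m.
Argument (x−vt)/(2√(Dt)) = (400 − 445)/46.60 = -0.9657; ½·erfc(-0.9657) = 0.9140.
C = 1.5 × 0.9140 = 1.37 mg/L.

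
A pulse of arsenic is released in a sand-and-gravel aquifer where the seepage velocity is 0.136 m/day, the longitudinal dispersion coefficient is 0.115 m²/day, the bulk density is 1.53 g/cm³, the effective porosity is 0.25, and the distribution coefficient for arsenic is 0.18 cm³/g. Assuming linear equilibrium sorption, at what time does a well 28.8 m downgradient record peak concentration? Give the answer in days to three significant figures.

432 days

Retardation factor R = 1 + ρ_b·K_d/n = 1 + 1.53 × 0.18/0.25 = 2.102.
Sorption retards both mechanisms: v_R = v/R = 0.06470 m/day, D_R = D/R = 0.05471 m²/day.
Peak time from v_R²t² + 2D_R t − x² = 0: t = (√(D_R² + v_R²x²) − D_R)/v_R².
√(D_R² + v_R²x²) = √(0.05471² + 0.06470² × 28.8²) = 1.864; v_R² = 0.004186.
t = (1.864 − 0.05471)/0.004186 = 432 days.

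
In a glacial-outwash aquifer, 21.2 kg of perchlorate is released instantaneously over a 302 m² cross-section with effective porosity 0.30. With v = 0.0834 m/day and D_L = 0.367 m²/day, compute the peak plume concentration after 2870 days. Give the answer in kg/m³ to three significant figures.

0.00203 kg/m³

The peak of an instantaneous 1D plume sits at x = vt; there the Gaussian factor is 1 and C_max = M/(n_e·A·√(4πDt)), where n_e·A is the pore area the mass is dissolved in.
√(4πDt) = √(4π × 0.367 × 2870) = 115.0 m, so C_max = 21.2/(0.30 × 302 × 115.0) = 0.00203 kg/m³.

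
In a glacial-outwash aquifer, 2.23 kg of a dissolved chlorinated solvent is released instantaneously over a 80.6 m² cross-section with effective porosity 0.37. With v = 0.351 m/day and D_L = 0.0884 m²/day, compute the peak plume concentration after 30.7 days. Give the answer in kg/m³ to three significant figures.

The peak of an instantaneous 1D plume sits at x = vt; there the Gaussian factor is 1 and C_max = M/(n_e·A·√(4πDt)), where n_e·A is the pore area the mass is dissolved in.
√(4πDt) = √(4π × 0.0884 × 30.7) = 5.840 m, so C_max = 2.23/(0.37 × 80.6 × 5.840) = 0.0128 kg/m³.

0.0128 kg/m³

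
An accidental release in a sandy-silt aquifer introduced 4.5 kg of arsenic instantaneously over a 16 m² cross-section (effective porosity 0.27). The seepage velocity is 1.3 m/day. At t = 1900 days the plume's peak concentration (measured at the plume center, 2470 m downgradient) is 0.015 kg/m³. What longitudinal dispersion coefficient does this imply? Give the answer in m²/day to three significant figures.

At the plume center C_max = M/(n_e·A·√(4πDt)), so D = M²/(4πt·(n_e·A·C_max)²).
n_e·A·C_max = 0.27 × 16 × 0.015 = 0.06480 kg/m.
D = 4.5²/(4π × 1900 × 0.06480²) = 0.202 m²/day.

0.202 m²/day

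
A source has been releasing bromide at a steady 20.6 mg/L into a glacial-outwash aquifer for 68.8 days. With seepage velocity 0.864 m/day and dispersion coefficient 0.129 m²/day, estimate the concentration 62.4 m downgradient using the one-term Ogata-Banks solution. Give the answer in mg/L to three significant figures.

For a continuous step input, C/C₀ ≈ ½·erfc((x−vt)/(2√(Dt))).
vt = 0.864 × 68.8 = 59.4432 m and 2√(Dt) = 2√(0.129 × 68.8) = 5.958 m.
Argument (x−vt)/(2√(Dt)) = (62.4 − 59.4432)/5.958 = 0.4963; ½·erfc(0.4963) = 0.2414.
C = 20.6 × 0.2414 = 4.97 mg/L.

4.97 mg/L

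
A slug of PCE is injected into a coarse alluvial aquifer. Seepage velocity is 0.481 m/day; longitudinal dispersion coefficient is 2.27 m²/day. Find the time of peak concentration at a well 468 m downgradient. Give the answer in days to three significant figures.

For the 1D instantaneous-source solution, setting ∂C/∂t = 0 at fixed x gives v²t² + 2Dt − x² = 0, so t = (√(D² + v²x²) − D)/v².
√(D² + v²x²) = √(2.27² + 0.481² × 468²) = 225.1; v² = 0.231361.
t = (225.1 − 2.27)/0.231361 = 963 days (vs. the pure-advection estimate x/v = 973 d).

963 days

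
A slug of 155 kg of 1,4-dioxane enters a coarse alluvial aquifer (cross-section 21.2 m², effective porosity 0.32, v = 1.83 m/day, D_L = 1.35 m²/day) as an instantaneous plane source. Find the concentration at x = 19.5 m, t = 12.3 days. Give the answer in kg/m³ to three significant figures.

1.38 kg/m³

For an instantaneous plane source, C(x,t) = M/(n_e·A·√(4πDt)) · exp(−(x−vt)²/(4Dt)), with n_e·A the pore (flow) area.
Plume center vt = 1.83 × 12.3 = 22.509 m, so the well at 19.5 m is 3.009 m upgradient of the peak.
√(4πDt) = 14.45 m, giving peak height M/(n_e·A·√(4πDt)) = 155/(0.32 × 21.2 × 14.45) = 1.581 kg/m³.
(x−vt)²/(4Dt) = (-3.009)²/(4 × 1.35 × 12.3) = 0.1363; exp(−0.1363) = 0.8726.
C = 1.581 × 0.8726 = 1.38 kg/m³.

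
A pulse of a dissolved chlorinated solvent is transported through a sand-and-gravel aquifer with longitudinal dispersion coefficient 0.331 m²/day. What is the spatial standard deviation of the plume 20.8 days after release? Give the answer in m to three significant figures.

Dispersive spreading gives a Gaussian with σ² = 2Dt; advection only shifts the center.
σ = √(2 × 0.331 × 20.8) = 3.71 m.

3.71 m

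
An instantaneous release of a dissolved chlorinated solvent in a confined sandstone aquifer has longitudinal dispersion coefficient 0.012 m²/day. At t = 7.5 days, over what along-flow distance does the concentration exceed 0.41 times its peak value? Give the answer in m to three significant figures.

1.13 m

The plume is Gaussian with σ = √(2Dt) = √(2 × 0.012 × 7.5) = 0.4243 m.
C/C_peak = exp(−Δx²/(2σ²)) = 0.41 ⇒ Δx = σ·√(−2 ln 0.41) = 0.4243 × 1.335 = 0.5664 m.
Width = 2Δx = 1.13 m.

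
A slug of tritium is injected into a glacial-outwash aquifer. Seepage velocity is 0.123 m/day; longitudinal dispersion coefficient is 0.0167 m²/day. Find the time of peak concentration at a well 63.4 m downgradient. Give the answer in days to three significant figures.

For the 1D instantaneous-source solution, setting ∂C/∂t = 0 at fixed x gives v²t² + 2Dt − x² = 0, so t = (√(D² + v²x²) − D)/v².
√(D² + v²x²) = √(0.0167² + 0.123² × 63.4²) = 7.798; v² = 0.015129.
t = (7.798 − 0.0167)/0.015129 = 514 days (vs. the pure-advection estimate x/v = 515 d).

514 days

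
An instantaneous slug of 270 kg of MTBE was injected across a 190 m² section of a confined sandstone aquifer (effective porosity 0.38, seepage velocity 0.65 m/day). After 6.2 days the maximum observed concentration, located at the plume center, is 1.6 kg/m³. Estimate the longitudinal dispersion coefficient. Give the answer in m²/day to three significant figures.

0.0701 m²/day

At the plume center C_max = M/(n_e·A·√(4πDt)), so D = M²/(4πt·(n_e·A·C_max)²).
n_e·A·C_max = 0.38 × 190 × 1.6 = 115.5 kg/m.
D = 270²/(4π × 6.2 × 115.5²) = 0.0701 m²/day.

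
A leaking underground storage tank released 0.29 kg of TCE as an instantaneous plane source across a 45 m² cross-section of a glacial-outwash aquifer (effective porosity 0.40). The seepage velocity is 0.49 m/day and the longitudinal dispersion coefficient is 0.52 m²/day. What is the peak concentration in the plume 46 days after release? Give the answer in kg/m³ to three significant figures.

The peak of an instantaneous 1D plume sits at x = vt; there the Gaussian factor is 1 and C_max = M/(n_e·A·√(4πDt)), where n_e·A is the pore area the mass is dissolved in.
√(4πDt) = √(4π × 0.52 × 46) = 17.34 m, so C_max = 0.29/(0.40 × 45 × 17.34) = 0.000929 kg/m³.

0.000929 kg/m³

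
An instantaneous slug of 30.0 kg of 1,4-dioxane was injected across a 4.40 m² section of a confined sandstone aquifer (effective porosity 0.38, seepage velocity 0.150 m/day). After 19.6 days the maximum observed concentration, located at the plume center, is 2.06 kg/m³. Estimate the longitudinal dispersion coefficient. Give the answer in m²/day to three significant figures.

0.308 m²/day

At the plume center C_max = M/(n_e·A·√(4πDt)), so D = M²/(4πt·(n_e·A·C_max)²).
n_e·A·C_max = 0.38 × 4.40 × 2.06 = 3.444 kg/m.
D = 30.0²/(4π × 19.6 × 3.444²) = 0.308 m²/day.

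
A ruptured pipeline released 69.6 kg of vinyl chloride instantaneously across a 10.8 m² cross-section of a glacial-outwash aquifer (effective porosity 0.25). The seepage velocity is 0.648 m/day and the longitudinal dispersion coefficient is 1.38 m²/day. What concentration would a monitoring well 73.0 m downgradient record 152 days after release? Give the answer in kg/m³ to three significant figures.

0.231 kg/m³

For an instantaneous plane source, C(x,t) = M/(n_e·A·√(4πDt)) · exp(−(x−vt)²/(4Dt)), with n_e·A the pore (flow) area.
Plume center vt = 0.648 × 152 = 98.496 m, so the well at 73.0 m is 25.496 m upgradient of the peak.
√(4πDt) = 51.34 m, giving peak height M/(n_e·A·√(4πDt)) = 69.6/(0.25 × 10.8 × 51.34) = 0.5021 kg/m³.
(x−vt)²/(4Dt) = (-25.496)²/(4 × 1.38 × 152) = 0.7747; exp(−0.7747) = 0.4608.
C = 0.5021 × 0.4608 = 0.231 kg/m³.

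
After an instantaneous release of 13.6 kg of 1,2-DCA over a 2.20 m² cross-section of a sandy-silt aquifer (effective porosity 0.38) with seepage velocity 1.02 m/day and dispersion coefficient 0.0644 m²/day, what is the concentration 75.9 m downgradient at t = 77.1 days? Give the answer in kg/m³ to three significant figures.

For an instantaneous plane source, C(x,t) = M/(n_e·A·√(4πDt)) · exp(−(x−vt)²/(4Dt)), with n_e·A the pore (flow) area.
Plume center vt = 1.02 × 77.1 = 78.642 m, so the well at 75.9 m is 2.742 m upgradient of the peak.
√(4πDt) = 7.899 m, giving peak height M/(n_e·A·√(4πDt)) = 13.6/(0.38 × 2.20 × 7.899) = 2.059 kg/m³.
(x−vt)²/(4Dt) = (-2.742)²/(4 × 0.0644 × 77.1) = 0.3786; exp(−0.3786) = 0.6848.
C = 2.059 × 0.6848 = 1.41 kg/m³.

1.41 kg/m³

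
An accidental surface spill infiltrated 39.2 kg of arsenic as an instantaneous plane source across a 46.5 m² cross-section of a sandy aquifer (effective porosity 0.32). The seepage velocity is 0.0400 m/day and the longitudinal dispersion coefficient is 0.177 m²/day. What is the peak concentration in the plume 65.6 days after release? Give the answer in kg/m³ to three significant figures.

0.218 kg/m³

The peak of an instantaneous 1D plume sits at x = vt; there the Gaussian factor is 1 and C_max = M/(n_e·A·√(4πDt)), where n_e·A is the pore area the mass is dissolved in.
√(4πDt) = √(4π × 0.177 × 65.6) = 12.08 m, so C_max = 39.2/(0.32 × 46.5 × 12.08) = 0.218 kg/m³.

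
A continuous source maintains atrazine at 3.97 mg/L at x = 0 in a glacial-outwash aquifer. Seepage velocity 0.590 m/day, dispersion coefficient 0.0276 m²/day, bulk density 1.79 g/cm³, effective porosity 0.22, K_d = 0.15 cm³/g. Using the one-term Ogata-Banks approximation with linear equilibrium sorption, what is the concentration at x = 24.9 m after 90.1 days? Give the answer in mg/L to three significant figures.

1.04 mg/L

Retardation factor R = 1 + ρ_b·K_d/n = 1 + 1.79 × 0.15/0.22 = 2.220.
Sorption retards both mechanisms: v_R = v/R = 0.2658 m/day, D_R = D/R = 0.01243 m²/day.
v_R·t = 0.2658 × 90.1 = 23.94858 m; 2√(D_R t) = 2.117 m; argument = (24.9 − 23.94858)/2.117 = 0.4494.
C = C₀ × ½·erfc(0.4494) = 3.97 × 0.2625 = 1.04 mg/L.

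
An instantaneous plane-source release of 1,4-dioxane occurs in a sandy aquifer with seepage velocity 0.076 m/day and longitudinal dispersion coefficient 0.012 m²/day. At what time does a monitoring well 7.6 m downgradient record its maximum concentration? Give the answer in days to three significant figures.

For the 1D instantaneous-source solution, setting ∂C/∂t = 0 at fixed x gives v²t² + 2Dt − x² = 0, so t = (√(D² + v²x²) − D)/v².
√(D² + v²x²) = √(0.012² + 0.076² × 7.6²) = 0.5777; v² = 0.005776.
t = (0.5777 − 0.012)/0.005776 = 97.9 days (vs. the pure-advection estimate x/v = 100 d).

97.9 days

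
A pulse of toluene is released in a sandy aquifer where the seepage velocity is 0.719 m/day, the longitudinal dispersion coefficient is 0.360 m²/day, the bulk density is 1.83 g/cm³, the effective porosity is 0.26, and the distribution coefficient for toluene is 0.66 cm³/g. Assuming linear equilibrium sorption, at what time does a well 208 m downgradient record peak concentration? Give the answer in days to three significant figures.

Retardation factor R = 1 + ρ_b·K_d/n = 1 + 1.83 × 0.66/0.26 = 5.645.
Sorption retards both mechanisms: v_R = v/R = 0.1274 m/day, D_R = D/R = 0.06377 m²/day.
Peak time from v_R²t² + 2D_R t − x² = 0: t = (√(D_R² + v_R²x²) − D_R)/v_R².
√(D_R² + v_R²x²) = √(0.06377² + 0.1274² × 208²) = 26.50; v_R² = 0.01623.
t = (26.50 − 0.06377)/0.01623 = 1630 days.

1630 days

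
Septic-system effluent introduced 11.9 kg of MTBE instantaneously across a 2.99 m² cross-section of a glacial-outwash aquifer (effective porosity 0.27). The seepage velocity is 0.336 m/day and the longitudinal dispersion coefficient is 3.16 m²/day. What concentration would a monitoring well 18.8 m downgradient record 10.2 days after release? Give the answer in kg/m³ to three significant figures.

0.117 kg/m³

For an instantaneous plane source, C(x,t) = M/(n_e·A·√(4πDt)) · exp(−(x−vt)²/(4Dt)), with n_e·A the pore (flow) area.
Plume center vt = 0.336 × 10.2 = 3.4272 m, so the well at 18.8 m is 15.3728 m downgradient of the peak.
√(4πDt) = 20.13 m, giving peak height M/(n_e·A·√(4πDt)) = 11.9/(0.27 × 2.99 × 20.13) = 0.7323 kg/m³.
(x−vt)²/(4Dt) = (15.3728)²/(4 × 3.16 × 10.2) = 1.833; exp(−1.833) = 0.1599.
C = 0.7323 × 0.1599 = 0.117 kg/m³.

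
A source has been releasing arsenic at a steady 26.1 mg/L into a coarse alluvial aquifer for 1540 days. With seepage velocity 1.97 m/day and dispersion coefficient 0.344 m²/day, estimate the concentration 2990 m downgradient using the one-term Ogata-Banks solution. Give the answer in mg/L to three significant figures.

23.8 mg/L

For a continuous step input, C/C₀ ≈ ½·erfc((x−vt)/(2√(Dt))).
vt = 1.97 × 1540 = 3033.8 m and 2√(Dt) = 2√(0.344 × 1540) = 46.03 m.
Argument (x−vt)/(2√(Dt)) = (2990 − 3033.8)/46.03 = -0.9516; ½·erfc(-0.9516) = 0.9108.
C = 26.1 × 0.9108 = 23.8 mg/L.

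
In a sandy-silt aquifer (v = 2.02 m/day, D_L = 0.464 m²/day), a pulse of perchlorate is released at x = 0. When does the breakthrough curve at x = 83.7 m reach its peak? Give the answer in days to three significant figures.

For the 1D instantaneous-source solution, setting ∂C/∂t = 0 at fixed x gives v²t² + 2Dt − x² = 0, so t = (√(D² + v²x²) − D)/v².
√(D² + v²x²) = √(0.464² + 2.02² × 83.7²) = 169.1; v² = 4.0804.
t = (169.1 − 0.464)/4.0804 = 41.3 days (vs. the pure-advection estimate x/v = 41.4 d).

41.3 days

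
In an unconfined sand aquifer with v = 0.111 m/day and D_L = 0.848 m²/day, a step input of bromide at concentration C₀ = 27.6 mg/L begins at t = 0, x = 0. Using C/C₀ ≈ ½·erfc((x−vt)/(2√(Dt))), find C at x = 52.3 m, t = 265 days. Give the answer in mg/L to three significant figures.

For a continuous step input, C/C₀ ≈ ½·erfc((x−vt)/(2√(Dt))).
vt = 0.111 × 265 = 29.415 m and 2√(Dt) = 2√(0.848 × 265) = 29.98 m.
Argument (x−vt)/(2√(Dt)) = (52.3 − 29.415)/29.98 = 0.7633; ½·erfc(0.7633) = 0.1402.
C = 27.6 × 0.1402 = 3.87 mg/L.

3.87 mg/L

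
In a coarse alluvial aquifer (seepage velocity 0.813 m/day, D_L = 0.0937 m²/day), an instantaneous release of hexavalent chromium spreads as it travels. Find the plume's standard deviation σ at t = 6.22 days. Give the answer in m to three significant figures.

Dispersive spreading gives a Gaussian with σ² = 2Dt; advection only shifts the center.
σ = √(2 × 0.0937 × 6.22) = 1.08 m.

1.08 m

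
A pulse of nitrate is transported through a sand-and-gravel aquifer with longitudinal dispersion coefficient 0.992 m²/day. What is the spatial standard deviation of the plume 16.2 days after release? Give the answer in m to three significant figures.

Dispersive spreading gives a Gaussian with σ² = 2Dt; advection only shifts the center.
σ = √(2 × 0.992 × 16.2) = 5.67 m.

5.67 m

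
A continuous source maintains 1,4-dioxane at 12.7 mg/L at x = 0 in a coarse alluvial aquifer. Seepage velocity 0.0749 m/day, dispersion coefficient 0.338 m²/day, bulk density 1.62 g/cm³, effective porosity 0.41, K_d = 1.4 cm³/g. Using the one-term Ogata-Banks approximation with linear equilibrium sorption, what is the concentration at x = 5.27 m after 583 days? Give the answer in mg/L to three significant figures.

7.27 mg/L

Retardation factor R = 1 + ρ_b·K_d/n = 1 + 1.62 × 1.4/0.41 = 6.532.
Sorption retards both mechanisms: v_R = v/R = 0.01147 m/day, D_R = D/R = 0.05175 m²/day.
v_R·t = 0.01147 × 583 = 6.68701 m; 2√(D_R t) = 10.99 m; argument = (5.27 − 6.68701)/10.99 = -0.1289.
C = C₀ × ½·erfc(-0.1289) = 12.7 × 0.5723 = 7.27 mg/L.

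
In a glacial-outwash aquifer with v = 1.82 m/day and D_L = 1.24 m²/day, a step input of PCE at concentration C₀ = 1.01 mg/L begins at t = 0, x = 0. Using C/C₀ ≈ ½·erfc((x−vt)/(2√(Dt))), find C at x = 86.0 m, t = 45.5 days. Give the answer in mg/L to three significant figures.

For a continuous step input, C/C₀ ≈ ½·erfc((x−vt)/(2√(Dt))).
vt = 1.82 × 45.5 = 82.81 m and 2√(Dt) = 2√(1.24 × 45.5) = 15.02 m.
Argument (x−vt)/(2√(Dt)) = (86.0 − 82.81)/15.02 = 0.2124; ½·erfc(0.2124) = 0.3819.
C = 1.01 × 0.3819 = 0.386 mg/L.

0.386 mg/L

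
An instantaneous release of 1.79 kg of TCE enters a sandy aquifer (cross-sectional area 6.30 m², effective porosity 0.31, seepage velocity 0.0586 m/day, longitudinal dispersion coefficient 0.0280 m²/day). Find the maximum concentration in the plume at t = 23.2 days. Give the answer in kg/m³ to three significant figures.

The peak of an instantaneous 1D plume sits at x = vt; there the Gaussian factor is 1 and C_max = M/(n_e·A·√(4πDt)), where n_e·A is the pore area the mass is dissolved in.
√(4πDt) = √(4π × 0.0280 × 23.2) = 2.857 m, so C_max = 1.79/(0.31 × 6.30 × 2.857) = 0.321 kg/m³.

0.321 kg/m³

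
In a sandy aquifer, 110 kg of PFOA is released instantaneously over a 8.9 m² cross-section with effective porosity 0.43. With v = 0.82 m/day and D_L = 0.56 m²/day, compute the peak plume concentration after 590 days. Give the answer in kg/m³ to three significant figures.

0.446 kg/m³

The peak of an instantaneous 1D plume sits at x = vt; there the Gaussian factor is 1 and C_max = M/(n_e·A·√(4πDt)), where n_e·A is the pore area the mass is dissolved in.
√(4πDt) = √(4π × 0.56 × 590) = 64.44 m, so C_max = 110/(0.43 × 8.9 × 64.44) = 0.446 kg/m³.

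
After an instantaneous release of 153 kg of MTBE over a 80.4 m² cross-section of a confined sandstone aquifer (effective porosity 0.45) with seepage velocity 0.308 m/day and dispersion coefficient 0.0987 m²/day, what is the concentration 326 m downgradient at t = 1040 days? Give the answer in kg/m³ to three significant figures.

0.109 kg/m³

For an instantaneous plane source, C(x,t) = M/(n_e·A·√(4πDt)) · exp(−(x−vt)²/(4Dt)), with n_e·A the pore (flow) area.
Plume center vt = 0.308 × 1040 = 320.32 m, so the well at 326 m is 5.68 m downgradient of the peak.
√(4πDt) = 35.92 m, giving peak height M/(n_e·A·√(4πDt)) = 153/(0.45 × 80.4 × 35.92) = 0.1177 kg/m³.
(x−vt)²/(4Dt) = (5.68)²/(4 × 0.0987 × 1040) = 0.07858; exp(−0.07858) = 0.9244.
C = 0.1177 × 0.9244 = 0.109 kg/m³.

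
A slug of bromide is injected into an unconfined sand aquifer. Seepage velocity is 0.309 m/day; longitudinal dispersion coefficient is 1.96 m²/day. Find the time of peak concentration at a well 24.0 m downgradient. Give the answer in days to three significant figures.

For the 1D instantaneous-source solution, setting ∂C/∂t = 0 at fixed x gives v²t² + 2Dt − x² = 0, so t = (√(D² + v²x²) − D)/v².
√(D² + v²x²) = √(1.96² + 0.309² × 24.0²) = 7.671; v² = 0.095481.
t = (7.671 − 1.96)/0.095481 = 59.8 days (vs. the pure-advection estimate x/v = 77.7 d).

59.8 days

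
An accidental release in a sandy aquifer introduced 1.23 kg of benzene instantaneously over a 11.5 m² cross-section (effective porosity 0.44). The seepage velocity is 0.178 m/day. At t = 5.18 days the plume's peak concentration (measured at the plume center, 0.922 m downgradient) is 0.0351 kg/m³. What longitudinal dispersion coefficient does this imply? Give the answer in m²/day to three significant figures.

At the plume center C_max = M/(n_e·A·√(4πDt)), so D = M²/(4πt·(n_e·A·C_max)²).
n_e·A·C_max = 0.44 × 11.5 × 0.0351 = 0.1776 kg/m.
D = 1.23²/(4π × 5.18 × 0.1776²) = 0.737 m²/day.

0.737 m²/day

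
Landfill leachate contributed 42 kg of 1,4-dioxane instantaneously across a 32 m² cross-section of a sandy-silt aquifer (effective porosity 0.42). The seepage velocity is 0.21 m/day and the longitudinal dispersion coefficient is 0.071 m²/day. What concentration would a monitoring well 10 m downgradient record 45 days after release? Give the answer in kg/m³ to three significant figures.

0.482 kg/m³

For an instantaneous plane source, C(x,t) = M/(n_e·A·√(4πDt)) · exp(−(x−vt)²/(4Dt)), with n_e·A the pore (flow) area.
Plume center vt = 0.21 × 45 = 9.45 m, so the well at 10 m is 0.55 m downgradient of the peak.
√(4πDt) = 6.336 m, giving peak height M/(n_e·A·√(4πDt)) = 42/(0.42 × 32 × 6.336) = 0.4932 kg/m³.
(x−vt)²/(4Dt) = (0.55)²/(4 × 0.071 × 45) = 0.02367; exp(−0.02367) = 0.9766.
C = 0.4932 × 0.9766 = 0.482 kg/m³.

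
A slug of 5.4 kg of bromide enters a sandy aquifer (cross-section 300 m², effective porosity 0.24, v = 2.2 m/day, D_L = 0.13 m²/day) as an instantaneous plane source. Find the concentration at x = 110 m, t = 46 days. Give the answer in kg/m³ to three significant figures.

0.000340 kg/m³

For an instantaneous plane source, C(x,t) = M/(n_e·A·√(4πDt)) · exp(−(x−vt)²/(4Dt)), with n_e·A the pore (flow) area.
Plume center vt = 2.2 × 46 = 101.2 m, so the well at 110 m is 8.8 m downgradient of the peak.
√(4πDt) = 8.669 m, giving peak height M/(n_e·A·√(4πDt)) = 5.4/(0.24 × 300 × 8.669) = 0.008652 kg/m³.
(x−vt)²/(4Dt) = (8.8)²/(4 × 0.13 × 46) = 3.237; exp(−3.237) = 0.03928.
C = 0.008652 × 0.03928 = 0.000340 kg/m³.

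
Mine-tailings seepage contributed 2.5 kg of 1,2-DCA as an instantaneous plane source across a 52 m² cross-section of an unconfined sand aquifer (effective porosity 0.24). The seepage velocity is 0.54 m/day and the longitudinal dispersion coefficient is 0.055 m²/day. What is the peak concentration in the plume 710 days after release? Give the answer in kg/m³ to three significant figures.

The peak of an instantaneous 1D plume sits at x = vt; there the Gaussian factor is 1 and C_max = M/(n_e·A·√(4πDt)), where n_e·A is the pore area the mass is dissolved in.
√(4πDt) = √(4π × 0.055 × 710) = 22.15 m, so C_max = 2.5/(0.24 × 52 × 22.15) = 0.00904 kg/m³.

0.00904 kg/m³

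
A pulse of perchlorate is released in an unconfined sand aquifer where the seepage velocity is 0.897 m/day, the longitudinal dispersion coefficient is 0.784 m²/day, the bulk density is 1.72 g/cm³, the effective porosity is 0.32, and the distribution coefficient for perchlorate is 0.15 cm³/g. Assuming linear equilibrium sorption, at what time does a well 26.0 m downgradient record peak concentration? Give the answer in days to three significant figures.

50.6 days

Retardation factor R = 1 + ρ_b·K_d/n = 1 + 1.72 × 0.15/0.32 = 1.806.
Sorption retards both mechanisms: v_R = v/R = 0.4967 m/day, D_R = D/R = 0.4341 m²/day.
Peak time from v_R²t² + 2D_R t − x² = 0: t = (√(D_R² + v_R²x²) − D_R)/v_R².
√(D_R² + v_R²x²) = √(0.4341² + 0.4967² × 26.0²) = 12.92; v_R² = 0.2467.
t = (12.92 − 0.4341)/0.2467 = 50.6 days.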